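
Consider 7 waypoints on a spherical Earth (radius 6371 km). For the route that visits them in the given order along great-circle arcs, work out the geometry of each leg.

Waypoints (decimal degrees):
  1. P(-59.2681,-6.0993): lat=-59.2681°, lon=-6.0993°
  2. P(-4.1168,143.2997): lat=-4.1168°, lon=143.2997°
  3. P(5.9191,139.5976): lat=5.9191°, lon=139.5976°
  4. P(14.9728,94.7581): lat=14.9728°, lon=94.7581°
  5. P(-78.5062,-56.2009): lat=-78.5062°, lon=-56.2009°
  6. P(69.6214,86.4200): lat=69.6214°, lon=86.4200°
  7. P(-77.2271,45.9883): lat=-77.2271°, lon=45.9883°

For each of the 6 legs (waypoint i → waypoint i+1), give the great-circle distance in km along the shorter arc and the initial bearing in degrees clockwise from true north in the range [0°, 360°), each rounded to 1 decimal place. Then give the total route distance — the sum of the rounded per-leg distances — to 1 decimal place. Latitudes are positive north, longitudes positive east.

Leg 1: φ1=-1.0344235, φ2=-0.0718517, Δφ=0.9625718, Δλ=2.6075044 rad; a=sin²(Δφ/2)+cosφ1·cosφ2·sin²(Δλ/2)=0.6885049920; c=2·atan2(√a, √(1-a))=1.957362264; dist=6371·c=12470.355 ≈ 12470.4 km; running total=12470.4 km
Leg 1 bearing: y=sinΔλ·cosφ2=0.50774296, x=cosφ1·sinφ2-sinφ1·cosφ2·cosΔλ=-0.77463576; θ=atan2(y, x)=146.7568° ≈ 146.8°
Leg 2: φ1=-0.0718517, φ2=0.1033078, Δφ=0.1751595, Δλ=-0.0646138 rad; a=sin²(Δφ/2)+cosφ1·cosφ2·sin²(Δλ/2)=0.0086857551; c=2·atan2(√a, √(1-a))=0.186665687; dist=6371·c=1189.247 ≈ 1189.2 km; running total=13659.6 km
Leg 2 bearing: y=sinΔλ·cosφ2=-0.06422463, x=cosφ1·sinφ2-sinφ1·cosφ2·cosΔλ=0.17411619; θ=atan2(y, x)=-20.2470° <0 so +360° → 339.7530° ≈ 339.8°
Leg 3: φ1=0.1033078, φ2=0.2613247, Δφ=0.1580169, Δλ=-0.7825969 rad; a=sin²(Δφ/2)+cosφ1·cosφ2·sin²(Δλ/2)=0.1459992906; c=2·atan2(√a, √(1-a))=0.784132153; dist=6371·c=4995.706 ≈ 4995.7 km; running total=18655.3 km
Leg 3 bearing: y=sinΔλ·cosφ2=-0.68118329, x=cosφ1·sinφ2-sinφ1·cosφ2·cosΔλ=0.18634192; θ=atan2(y, x)=-74.7007° <0 so +360° → 285.2993° ≈ 285.3°
Leg 4: φ1=0.2613247, φ2=-1.3701917, Δφ=-1.6315163, Δλ=-2.6347316 rad; a=sin²(Δφ/2)+cosφ1·cosφ2·sin²(Δλ/2)=0.7107369653; c=2·atan2(√a, √(1-a))=2.005866381; dist=6371·c=12779.375 ≈ 12779.4 km; running total=31434.7 km
Leg 4 bearing: y=sinΔλ·cosφ2=-0.09672877, x=cosφ1·sinφ2-sinφ1·cosφ2·cosΔλ=-0.90166694; θ=atan2(y, x)=-173.8769° <0 so +360° → 186.1231° ≈ 186.1°
Leg 5: φ1=-1.3701917, φ2=1.2151227, Δφ=2.5853143, Δλ=2.4892043 rad; a=sin²(Δφ/2)+cosφ1·cosφ2·sin²(Δλ/2)=0.9868756079; c=2·atan2(√a, √(1-a))=2.911965007; dist=6371·c=18552.129 ≈ 18552.1 km; running total=49986.8 km
Leg 5 bearing: y=sinΔλ·cosφ2=0.21140068, x=cosφ1·sinφ2-sinφ1·cosφ2·cosΔλ=-0.08437016; θ=atan2(y, x)=111.7570° ≈ 111.8°
Leg 6: φ1=1.2151227, φ2=-1.3478672, Δφ=-2.5629898, Δλ=-0.7056663 rad; a=sin²(Δφ/2)+cosφ1·cosφ2·sin²(Δλ/2)=0.9278068430; c=2·atan2(√a, √(1-a))=2.597531610; dist=6371·c=16548.874 ≈ 16548.9 km; running total=66535.7 km
Leg 6 bearing: y=sinΔλ·cosφ2=-0.14338417, x=cosφ1·sinφ2-sinφ1·cosφ2·cosΔλ=-0.49735923; θ=atan2(y, x)=-163.9182° <0 so +360° → 196.0818° ≈ 196.1°

Leg 1: dist=12470.4 km, bearing=146.8°
Leg 2: dist=1189.2 km, bearing=339.8°
Leg 3: dist=4995.7 km, bearing=285.3°
Leg 4: dist=12779.4 km, bearing=186.1°
Leg 5: dist=18552.1 km, bearing=111.8°
Leg 6: dist=16548.9 km, bearing=196.1°
Total: 66535.7 km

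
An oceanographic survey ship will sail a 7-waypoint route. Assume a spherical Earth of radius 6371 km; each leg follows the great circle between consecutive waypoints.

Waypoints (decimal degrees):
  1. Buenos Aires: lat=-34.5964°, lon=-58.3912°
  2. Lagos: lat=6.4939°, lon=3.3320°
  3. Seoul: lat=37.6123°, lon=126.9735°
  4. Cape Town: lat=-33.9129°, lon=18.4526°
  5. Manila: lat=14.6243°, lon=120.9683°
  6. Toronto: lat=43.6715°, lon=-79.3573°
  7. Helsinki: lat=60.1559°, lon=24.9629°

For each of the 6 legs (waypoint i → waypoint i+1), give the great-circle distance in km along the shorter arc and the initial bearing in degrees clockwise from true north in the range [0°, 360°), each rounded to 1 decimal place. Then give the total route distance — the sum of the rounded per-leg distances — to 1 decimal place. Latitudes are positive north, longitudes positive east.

Leg 1: φ1=-0.6038211, φ2=0.1133399, Δφ=0.7171610, Δλ=1.0772731 rad; a=sin²(Δφ/2)+cosφ1·cosφ2·sin²(Δλ/2)=0.3383776034; c=2·atan2(√a, √(1-a))=1.241639968; dist=6371·c=7910.488 ≈ 7910.5 km; running total=7910.5 km
Leg 1 bearing: y=sinΔλ·cosφ2=0.87501879, x=cosφ1·sinφ2-sinφ1·cosφ2·cosΔλ=0.36035389; θ=atan2(y, x)=67.6170° ≈ 67.6°
Leg 2: φ1=0.1133399, φ2=0.6564585, Δφ=0.5431185, Δλ=2.1579513 rad; a=sin²(Δφ/2)+cosφ1·cosφ2·sin²(Δλ/2)=0.6835054433; c=2·atan2(√a, √(1-a))=1.946589951; dist=6371·c=12401.725 ≈ 12401.7 km; running total=20312.2 km
Leg 2 bearing: y=sinΔλ·cosφ2=0.65948807, x=cosφ1·sinφ2-sinφ1·cosφ2·cosΔλ=0.65603239; θ=atan2(y, x)=45.1505° ≈ 45.2°
Leg 3: φ1=0.6564585, φ2=-0.5918918, Δφ=-1.2483502, Δλ=-1.8940470 rad; a=sin²(Δφ/2)+cosφ1·cosφ2·sin²(Δλ/2)=0.7746692332; c=2·atan2(√a, √(1-a))=2.152368671; dist=6371·c=13712.741 ≈ 13712.7 km; running total=34024.9 km
Leg 3 bearing: y=sinΔλ·cosφ2=-0.78690507, x=cosφ1·sinφ2-sinφ1·cosφ2·cosΔλ=-0.28108301; θ=atan2(y, x)=-109.6568° <0 so +360° → 250.3432° ≈ 250.3°
Leg 4: φ1=-0.5918918, φ2=0.2552422, Δφ=0.8471339, Δλ=1.7892365 rad; a=sin²(Δφ/2)+cosφ1·cosφ2·sin²(Δλ/2)=0.6574411934; c=2·atan2(√a, √(1-a))=1.891129062; dist=6371·c=12048.383 ≈ 12048.4 km; running total=46073.3 km
Leg 4 bearing: y=sinΔλ·cosφ2=0.94460872, x=cosφ1·sinφ2-sinφ1·cosφ2·cosΔλ=0.09253890; θ=atan2(y, x)=84.4049° ≈ 84.4°
Leg 5: φ1=0.2552422, φ2=0.7622115, Δφ=0.5069693, Δλ=-3.4963413 rad; a=sin²(Δφ/2)+cosφ1·cosφ2·sin²(Δλ/2)=0.7409776774; c=2·atan2(√a, √(1-a))=2.073681314; dist=6371·c=13211.424 ≈ 13211.4 km; running total=59284.7 km
Leg 5 bearing: y=sinΔλ·cosφ2=0.25124535, x=cosφ1·sinφ2-sinφ1·cosφ2·cosΔλ=0.83940146; θ=atan2(y, x)=16.6632° ≈ 16.7°
Leg 6: φ1=0.7622115, φ2=1.0499185, Δφ=0.2877071, Δλ=1.8207310 rad; a=sin²(Δφ/2)+cosφ1·cosφ2·sin²(Δλ/2)=0.2450413606; c=2·atan2(√a, √(1-a))=1.035707702; dist=6371·c=6598.494 ≈ 6598.5 km; running total=65883.2 km
Leg 6 bearing: y=sinΔλ·cosφ2=0.48217929, x=cosφ1·sinφ2-sinφ1·cosφ2·cosΔλ=0.71238157; θ=atan2(y, x)=34.0923° ≈ 34.1°

Leg 1: dist=7910.5 km, bearing=67.6°
Leg 2: dist=12401.7 km, bearing=45.2°
Leg 3: dist=13712.7 km, bearing=250.3°
Leg 4: dist=12048.4 km, bearing=84.4°
Leg 5: dist=13211.4 km, bearing=16.7°
Leg 6: dist=6598.5 km, bearing=34.1°
Total: 65883.2 km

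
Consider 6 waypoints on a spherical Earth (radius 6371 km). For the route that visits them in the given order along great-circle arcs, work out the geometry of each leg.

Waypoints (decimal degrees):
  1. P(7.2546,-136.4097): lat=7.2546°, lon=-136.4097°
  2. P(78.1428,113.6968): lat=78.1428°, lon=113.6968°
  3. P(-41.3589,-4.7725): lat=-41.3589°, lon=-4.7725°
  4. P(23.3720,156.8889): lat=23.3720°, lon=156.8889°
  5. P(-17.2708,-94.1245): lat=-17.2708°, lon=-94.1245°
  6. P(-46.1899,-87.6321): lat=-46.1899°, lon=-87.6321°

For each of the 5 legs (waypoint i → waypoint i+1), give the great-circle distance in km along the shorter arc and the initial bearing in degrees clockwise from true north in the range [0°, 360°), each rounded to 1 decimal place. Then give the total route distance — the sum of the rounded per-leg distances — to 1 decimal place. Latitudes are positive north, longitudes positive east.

Leg 1: dist=9661.9 km, bearing=348.8°
Leg 2: dist=15130.3 km, bearing=288.0°
Leg 3: dist=17387.3 km, bearing=133.9°
Leg 4: dist=12649.9 km, bearing=99.4°
Leg 5: dist=3271.1 km, bearing=170.8°
Total: 58100.5 km

Leg 1: φ1=0.1266167, φ2=1.3638491, Δφ=1.2372325, Δλ=4.3651819 rad; a=sin²(Δφ/2)+cosφ1·cosφ2·sin²(Δλ/2)=0.4728865393; c=2·atan2(√a, √(1-a))=1.516542794; dist=6371·c=9661.894 ≈ 9661.9 km; running total=9661.9 km
Leg 1 bearing: y=sinΔλ·cosφ2=-0.19321193, x=cosφ1·sinφ2-sinφ1·cosφ2·cosΔλ=0.97965739; θ=atan2(y, x)=-11.1569° <0 so +360° → 348.8431° ≈ 348.8°
Leg 2: φ1=1.3638491, φ2=-0.7218490, Δφ=-2.0856981, Δλ=-2.0676793 rad; a=sin²(Δφ/2)+cosφ1·cosφ2·sin²(Δλ/2)=0.8600958838; c=2·atan2(√a, √(1-a))=2.374875018; dist=6371·c=15130.329 ≈ 15130.3 km; running total=24792.2 km
Leg 2 bearing: y=sinΔλ·cosφ2=-0.65981897, x=cosφ1·sinφ2-sinφ1·cosφ2·cosΔλ=0.21438922; θ=atan2(y, x)=-71.9999° <0 so +360° → 288.0001° ≈ 288.0°
Leg 3: φ1=-0.7218490, φ2=0.4079184, Δφ=1.1297673, Δλ=2.8215237 rad; a=sin²(Δφ/2)+cosφ1·cosφ2·sin²(Δλ/2)=0.9580677344; c=2·atan2(√a, √(1-a))=2.729127662; dist=6371·c=17387.272 ≈ 17387.3 km; running total=42179.5 km
Leg 3 bearing: y=sinΔλ·cosφ2=0.28881601, x=cosφ1·sinφ2-sinφ1·cosφ2·cosΔλ=-0.27799481; θ=atan2(y, x)=133.9063° ≈ 133.9°
Leg 4: φ1=0.4079184, φ2=-0.3014323, Δφ=-0.7093507, Δλ=-4.3810103 rad; a=sin²(Δφ/2)+cosφ1·cosφ2·sin²(Δλ/2)=0.7014808326; c=2·atan2(√a, √(1-a))=1.985546902; dist=6371·c=12649.919 ≈ 12649.9 km; running total=54829.4 km
Leg 4 bearing: y=sinΔλ·cosφ2=0.90295993, x=cosφ1·sinφ2-sinφ1·cosφ2·cosΔλ=-0.14928246; θ=atan2(y, x)=99.3875° ≈ 99.4°
Leg 5: φ1=-0.3014323, φ2=-0.8061658, Δφ=-0.5047335, Δλ=0.1133138 rad; a=sin²(Δφ/2)+cosφ1·cosφ2·sin²(Δλ/2)=0.0644680399; c=2·atan2(√a, √(1-a))=0.513432054; dist=6371·c=3271.076 ≈ 3271.1 km; running total=58100.5 km
Leg 5 bearing: y=sinΔλ·cosφ2=0.07827600, x=cosφ1·sinφ2-sinφ1·cosφ2·cosΔλ=-0.48489227; θ=atan2(y, x)=170.8299° ≈ 170.8°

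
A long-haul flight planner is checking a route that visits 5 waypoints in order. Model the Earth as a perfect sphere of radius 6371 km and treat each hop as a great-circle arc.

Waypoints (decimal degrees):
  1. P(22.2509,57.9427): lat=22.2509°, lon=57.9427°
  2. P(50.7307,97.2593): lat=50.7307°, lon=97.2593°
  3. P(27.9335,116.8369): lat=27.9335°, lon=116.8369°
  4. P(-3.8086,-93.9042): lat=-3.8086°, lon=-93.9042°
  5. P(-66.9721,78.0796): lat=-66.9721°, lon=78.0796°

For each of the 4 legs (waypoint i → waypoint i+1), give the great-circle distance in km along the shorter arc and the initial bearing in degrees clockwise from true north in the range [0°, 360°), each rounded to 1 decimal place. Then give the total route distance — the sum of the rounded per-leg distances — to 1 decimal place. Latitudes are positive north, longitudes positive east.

Leg 1: φ1=0.3883515, φ2=0.8854177, Δφ=0.4970663, Δλ=0.6862041 rad; a=sin²(Δφ/2)+cosφ1·cosφ2·sin²(Δλ/2)=0.1268069454; c=2·atan2(√a, √(1-a))=0.728181143; dist=6371·c=4639.242 ≈ 4639.2 km; running total=4639.2 km
Leg 1 bearing: y=sinΔλ·cosφ2=0.40105054, x=cosφ1·sinφ2-sinφ1·cosφ2·cosΔλ=0.53109908; θ=atan2(y, x)=37.0577° ≈ 37.1°
Leg 2: φ1=0.8854177, φ2=0.4875315, Δφ=-0.3978862, Δλ=0.3416936 rad; a=sin²(Δφ/2)+cosφ1·cosφ2·sin²(Δλ/2)=0.0552236351; c=2·atan2(√a, √(1-a))=0.474431161; dist=6371·c=3022.601 ≈ 3022.6 km; running total=7661.8 km
Leg 2 bearing: y=sinΔλ·cosφ2=0.29604333, x=cosφ1·sinφ2-sinφ1·cosφ2·cosΔλ=-0.34792857; θ=atan2(y, x)=139.6064° ≈ 139.6°
Leg 3: φ1=0.4875315, φ2=-0.0664726, Δφ=-0.5540042, Δλ=-3.6781261 rad; a=sin²(Δφ/2)+cosφ1·cosφ2·sin²(Δλ/2)=0.8943938345; c=2·atan2(√a, √(1-a))=2.479630479; dist=6371·c=15797.726 ≈ 15797.7 km; running total=23459.5 km
Leg 3 bearing: y=sinΔλ·cosφ2=0.51003069, x=cosφ1·sinφ2-sinφ1·cosφ2·cosΔλ=0.34304913; θ=atan2(y, x)=56.0750° ≈ 56.1°
Leg 4: φ1=-0.0664726, φ2=-1.1688837, Δφ=-1.1024110, Δλ=3.0016836 rad; a=sin²(Δφ/2)+cosφ1·cosφ2·sin²(Δλ/2)=0.6626854214; c=2·atan2(√a, √(1-a))=1.902200211; dist=6371·c=12118.918 ≈ 12118.9 km; running total=35578.4 km
Leg 4 bearing: y=sinΔλ·cosφ2=0.05455116, x=cosφ1·sinφ2-sinφ1·cosφ2·cosΔλ=-0.94401164; θ=atan2(y, x)=176.6928° ≈ 176.7°

Leg 1: dist=4639.2 km, bearing=37.1°
Leg 2: dist=3022.6 km, bearing=139.6°
Leg 3: dist=15797.7 km, bearing=56.1°
Leg 4: dist=12118.9 km, bearing=176.7°
Total: 35578.4 km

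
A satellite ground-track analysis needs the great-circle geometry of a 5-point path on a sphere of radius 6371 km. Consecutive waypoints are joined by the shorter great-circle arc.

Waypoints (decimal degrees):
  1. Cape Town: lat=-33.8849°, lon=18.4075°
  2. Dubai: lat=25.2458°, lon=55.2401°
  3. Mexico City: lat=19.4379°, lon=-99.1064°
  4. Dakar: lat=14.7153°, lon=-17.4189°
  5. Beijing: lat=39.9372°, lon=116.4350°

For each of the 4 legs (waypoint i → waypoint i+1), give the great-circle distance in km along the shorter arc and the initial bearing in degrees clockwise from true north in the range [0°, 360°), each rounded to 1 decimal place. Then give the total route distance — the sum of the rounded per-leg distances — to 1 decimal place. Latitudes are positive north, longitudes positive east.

Leg 1: φ1=-0.5914031, φ2=0.4406223, Δφ=1.0320254, Δλ=0.6428501 rad; a=sin²(Δφ/2)+cosφ1·cosφ2·sin²(Δλ/2)=0.3183994959; c=2·atan2(√a, √(1-a))=1.199095100; dist=6371·c=7639.435 ≈ 7639.4 km; running total=7639.4 km
Leg 1 bearing: y=sinΔλ·cosφ2=0.54222070, x=cosφ1·sinφ2-sinφ1·cosφ2·cosΔλ=0.75768182; θ=atan2(y, x)=35.5887° ≈ 35.6°
Leg 2: φ1=0.4406223, φ2=0.3392554, Δφ=-0.1013670, Δλ=-2.6938546 rad; a=sin²(Δφ/2)+cosφ1·cosφ2·sin²(Δλ/2)=0.8134623997; c=2·atan2(√a, √(1-a))=2.248396017; dist=6371·c=14324.531 ≈ 14324.5 km; running total=21963.9 km
Leg 2 bearing: y=sinΔλ·cosφ2=-0.40825196, x=cosφ1·sinφ2-sinφ1·cosφ2·cosΔλ=0.66354777; θ=atan2(y, x)=-31.6022° <0 so +360° → 328.3978° ≈ 328.4°
Leg 3: φ1=0.3392554, φ2=0.2568304, Δφ=-0.0824249, Δλ=1.4257158 rad; a=sin²(Δφ/2)+cosφ1·cosφ2·sin²(Δλ/2)=0.3918035196; c=2·atan2(√a, √(1-a))=1.352677956; dist=6371·c=8617.911 ≈ 8617.9 km; running total=30581.8 km
Leg 3 bearing: y=sinΔλ·cosφ2=0.95703882, x=cosφ1·sinφ2-sinφ1·cosφ2·cosΔλ=0.19300464; θ=atan2(y, x)=78.5982° ≈ 78.6°
Leg 4: φ1=0.2568304, φ2=0.6970356, Δφ=0.4402052, Δλ=2.3361913 rad; a=sin²(Δφ/2)+cosφ1·cosφ2·sin²(Δλ/2)=0.6753654897; c=2·atan2(√a, √(1-a))=1.929147880; dist=6371·c=12290.601 ≈ 12290.6 km; running total=42872.4 km
Leg 4 bearing: y=sinΔλ·cosφ2=0.55290910, x=cosφ1·sinφ2-sinφ1·cosφ2·cosΔλ=0.75583021; θ=atan2(y, x)=36.1864° ≈ 36.2°

Leg 1: dist=7639.4 km, bearing=35.6°
Leg 2: dist=14324.5 km, bearing=328.4°
Leg 3: dist=8617.9 km, bearing=78.6°
Leg 4: dist=12290.6 km, bearing=36.2°
Total: 42872.4 km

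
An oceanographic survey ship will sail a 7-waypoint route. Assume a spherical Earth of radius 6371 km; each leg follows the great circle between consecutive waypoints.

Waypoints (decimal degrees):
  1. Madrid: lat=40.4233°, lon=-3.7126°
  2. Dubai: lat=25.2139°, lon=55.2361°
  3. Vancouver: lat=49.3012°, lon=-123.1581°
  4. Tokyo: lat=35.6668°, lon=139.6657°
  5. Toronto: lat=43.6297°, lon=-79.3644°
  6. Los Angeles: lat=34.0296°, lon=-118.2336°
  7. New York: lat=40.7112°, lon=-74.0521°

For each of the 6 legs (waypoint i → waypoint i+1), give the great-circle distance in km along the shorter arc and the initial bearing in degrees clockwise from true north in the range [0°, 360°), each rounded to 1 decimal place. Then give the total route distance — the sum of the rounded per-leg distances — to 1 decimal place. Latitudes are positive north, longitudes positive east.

Leg 1: φ1=0.7055197, φ2=0.4400656, Δφ=-0.2654541, Δλ=1.0288489 rad; a=sin²(Δφ/2)+cosφ1·cosφ2·sin²(Δλ/2)=0.1842561743; c=2·atan2(√a, √(1-a))=0.887326016; dist=6371·c=5653.154 ≈ 5653.2 km; running total=5653.2 km
Leg 1 bearing: y=sinΔλ·cosφ2=0.77508208, x=cosφ1·sinφ2-sinφ1·cosφ2·cosΔλ=0.02170510; θ=atan2(y, x)=88.3959° ≈ 88.4°
Leg 2: φ1=0.4400656, φ2=0.8604683, Δφ=0.4204027, Δλ=-3.1135662 rad; a=sin²(Δφ/2)+cosφ1·cosφ2·sin²(Δλ/2)=0.6333763611; c=2·atan2(√a, √(1-a))=1.840818412; dist=6371·c=11727.854 ≈ 11727.9 km; running total=17381.1 km
Leg 2 bearing: y=sinΔλ·cosφ2=-0.01827320, x=cosφ1·sinφ2-sinφ1·cosφ2·cosΔλ=0.96359176; θ=atan2(y, x)=-1.0864° <0 so +360° → 358.9136° ≈ 358.9°
Leg 3: φ1=0.8604683, φ2=0.6225031, Δφ=-0.2379652, Δλ=4.5871407 rad; a=sin²(Δφ/2)+cosφ1·cosφ2·sin²(Δλ/2)=0.3120625861; c=2·atan2(√a, √(1-a))=1.185455678; dist=6371·c=7552.538 ≈ 7552.5 km; running total=24933.6 km
Leg 3 bearing: y=sinΔλ·cosφ2=-0.80605756, x=cosφ1·sinφ2-sinφ1·cosφ2·cosΔλ=0.45715350; θ=atan2(y, x)=-60.4404° <0 so +360° → 299.5596° ≈ 299.6°
Leg 4: φ1=0.6225031, φ2=0.7614819, Δφ=0.1389788, Δλ=-3.8227964 rad; a=sin²(Δφ/2)+cosφ1·cosφ2·sin²(Δλ/2)=0.5272422803; c=2·atan2(√a, √(1-a))=1.625307880; dist=6371·c=10354.837 ≈ 10354.8 km; running total=35288.4 km
Leg 4 bearing: y=sinΔλ·cosφ2=0.45580654, x=cosφ1·sinφ2-sinφ1·cosφ2·cosΔλ=0.88840972; θ=atan2(y, x)=27.1605° ≈ 27.2°
Leg 5: φ1=0.7614819, φ2=0.5939286, Δφ=-0.1675534, Δλ=-0.6783955 rad; a=sin²(Δφ/2)+cosφ1·cosφ2·sin²(Δλ/2)=0.0734124530; c=2·atan2(√a, √(1-a))=0.548754066; dist=6371·c=3496.112 ≈ 3496.1 km; running total=38784.5 km
Leg 5 bearing: y=sinΔλ·cosφ2=-0.52007670, x=cosφ1·sinφ2-sinφ1·cosφ2·cosΔλ=-0.04015572; θ=atan2(y, x)=-94.4151° <0 so +360° → 265.5849° ≈ 265.6°
Leg 6: φ1=0.5939286, φ2=0.7105445, Δφ=0.1166159, Δλ=0.7711126 rad; a=sin²(Δφ/2)+cosφ1·cosφ2·sin²(Δλ/2)=0.0922432408; c=2·atan2(√a, √(1-a))=0.617180379; dist=6371·c=3932.056 ≈ 3932.1 km; running total=42716.6 km
Leg 6 bearing: y=sinΔλ·cosφ2=0.52828043, x=cosφ1·sinφ2-sinφ1·cosφ2·cosΔλ=0.23634188; θ=atan2(y, x)=65.8972° ≈ 65.9°

Leg 1: dist=5653.2 km, bearing=88.4°
Leg 2: dist=11727.9 km, bearing=358.9°
Leg 3: dist=7552.5 km, bearing=299.6°
Leg 4: dist=10354.8 km, bearing=27.2°
Leg 5: dist=3496.1 km, bearing=265.6°
Leg 6: dist=3932.1 km, bearing=65.9°
Total: 42716.6 km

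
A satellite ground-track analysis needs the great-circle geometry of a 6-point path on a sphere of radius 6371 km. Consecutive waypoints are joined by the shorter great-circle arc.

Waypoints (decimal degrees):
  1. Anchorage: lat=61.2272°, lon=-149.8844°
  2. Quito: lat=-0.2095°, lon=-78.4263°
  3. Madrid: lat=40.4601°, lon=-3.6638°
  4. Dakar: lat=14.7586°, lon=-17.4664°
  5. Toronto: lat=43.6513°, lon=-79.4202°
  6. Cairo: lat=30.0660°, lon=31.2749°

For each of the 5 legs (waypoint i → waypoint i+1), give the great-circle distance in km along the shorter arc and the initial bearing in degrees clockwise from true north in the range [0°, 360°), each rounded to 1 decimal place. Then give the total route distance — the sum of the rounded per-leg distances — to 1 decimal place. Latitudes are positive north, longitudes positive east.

Leg 1: dist=9049.2 km, bearing=106.5°
Leg 2: dist=8740.3 km, bearing=48.5°
Leg 3: dist=3155.6 km, bearing=209.0°
Leg 4: dist=6636.2 km, bearing=312.3°
Leg 5: dist=9212.1 km, bearing=54.7°
Total: 36793.4 km

Leg 1: φ1=1.0686162, φ2=-0.0036565, Δφ=-1.0722727, Δλ=1.2471791 rad; a=sin²(Δφ/2)+cosφ1·cosφ2·sin²(Δλ/2)=0.4250708016; c=2·atan2(√a, √(1-a))=1.420371276; dist=6371·c=9049.185 ≈ 9049.2 km; running total=9049.2 km
Leg 1 bearing: y=sinΔλ·cosφ2=0.94808502, x=cosφ1·sinφ2-sinφ1·cosφ2·cosΔλ=-0.28049466; θ=atan2(y, x)=106.4811° ≈ 106.5°
Leg 2: φ1=-0.0036565, φ2=0.7061620, Δφ=0.7098184, Δλ=1.3048518 rad; a=sin²(Δφ/2)+cosφ1·cosφ2·sin²(Δλ/2)=0.4012024077; c=2·atan2(√a, √(1-a))=1.371892198; dist=6371·c=8740.325 ≈ 8740.3 km; running total=17789.5 km
Leg 2 bearing: y=sinΔλ·cosφ2=0.73410984, x=cosφ1·sinφ2-sinφ1·cosφ2·cosΔλ=0.64964520; θ=atan2(y, x)=48.4930° ≈ 48.5°
Leg 3: φ1=0.7061620, φ2=0.2575862, Δφ=-0.4485758, Δλ=-0.2409008 rad; a=sin²(Δφ/2)+cosφ1·cosφ2·sin²(Δλ/2)=0.0600902061; c=2·atan2(√a, √(1-a))=0.495313829; dist=6371·c=3155.644 ≈ 3155.6 km; running total=20945.1 km
Leg 3 bearing: y=sinΔλ·cosφ2=-0.23070631, x=cosφ1·sinφ2-sinφ1·cosφ2·cosΔλ=-0.41556238; θ=atan2(y, x)=-150.9624° <0 so +360° → 209.0376° ≈ 209.0°
Leg 4: φ1=0.2575862, φ2=0.7618589, Δφ=0.5042727, Δλ=-1.0812978 rad; a=sin²(Δφ/2)+cosφ1·cosφ2·sin²(Δλ/2)=0.2475886424; c=2·atan2(√a, √(1-a))=1.041619749; dist=6371·c=6636.159 ≈ 6636.2 km; running total=27581.3 km
Leg 4 bearing: y=sinΔλ·cosφ2=-0.63858625, x=cosφ1·sinφ2-sinφ1·cosφ2·cosΔλ=0.58082839; θ=atan2(y, x)=-47.7118° <0 so +360° → 312.2882° ≈ 312.3°
Leg 5: φ1=0.7618589, φ2=0.5247507, Δφ=-0.2371082, Δλ=1.9319940 rad; a=sin²(Δφ/2)+cosφ1·cosφ2·sin²(Δλ/2)=0.4377366633; c=2·atan2(√a, √(1-a))=1.445945550; dist=6371·c=9212.119 ≈ 9212.1 km; running total=36793.4 km
Leg 5 bearing: y=sinΔλ·cosφ2=0.80960514, x=cosφ1·sinφ2-sinφ1·cosφ2·cosΔλ=0.57361366; θ=atan2(y, x)=54.6820° ≈ 54.7°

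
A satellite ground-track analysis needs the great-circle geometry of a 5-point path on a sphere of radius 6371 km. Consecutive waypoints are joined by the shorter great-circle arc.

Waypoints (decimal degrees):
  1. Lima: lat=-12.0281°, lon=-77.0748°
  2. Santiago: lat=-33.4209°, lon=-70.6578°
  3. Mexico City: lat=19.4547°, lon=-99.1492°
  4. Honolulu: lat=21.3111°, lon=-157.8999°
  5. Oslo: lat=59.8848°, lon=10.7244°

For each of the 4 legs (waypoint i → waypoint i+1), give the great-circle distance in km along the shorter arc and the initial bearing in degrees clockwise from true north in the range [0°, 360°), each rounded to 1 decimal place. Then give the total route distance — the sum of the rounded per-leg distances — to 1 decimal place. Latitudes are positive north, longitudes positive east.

Leg 1: φ1=-0.2099299, φ2=-0.5833047, Δφ=-0.3733748, Δλ=0.1119978 rad; a=sin²(Δφ/2)+cosφ1·cosφ2·sin²(Δλ/2)=0.0370063818; c=2·atan2(√a, √(1-a))=0.387154245; dist=6371·c=2466.560 ≈ 2466.6 km; running total=2466.6 km
Leg 1 bearing: y=sinΔλ·cosφ2=0.09328331, x=cosφ1·sinφ2-sinφ1·cosφ2·cosΔλ=-0.36584951; θ=atan2(y, x)=165.6957° ≈ 165.7°
Leg 2: φ1=-0.5833047, φ2=0.3395486, Δφ=0.9228533, Δλ=-0.4972687 rad; a=sin²(Δφ/2)+cosφ1·cosφ2·sin²(Δλ/2)=0.2458830631; c=2·atan2(√a, √(1-a))=1.037663509; dist=6371·c=6610.954 ≈ 6611.0 km; running total=9077.6 km
Leg 2 bearing: y=sinΔλ·cosφ2=-0.44979105, x=cosφ1·sinφ2-sinφ1·cosφ2·cosΔλ=0.73442926; θ=atan2(y, x)=-31.4848° <0 so +360° → 328.5152° ≈ 328.5°
Leg 3: φ1=0.3395486, φ2=0.3719489, Δφ=0.0324003, Δλ=-1.0253932 rad; a=sin²(Δφ/2)+cosφ1·cosφ2·sin²(Δλ/2)=0.2116290254; c=2·atan2(√a, √(1-a))=0.956061459; dist=6371·c=6091.068 ≈ 6091.1 km; running total=15168.7 km
Leg 3 bearing: y=sinΔλ·cosφ2=-0.79645962, x=cosφ1·sinφ2-sinφ1·cosφ2·cosΔλ=0.18171627; θ=atan2(y, x)=-77.1477° <0 so +360° → 282.8523° ≈ 282.9°
Leg 4: φ1=0.3719489, φ2=1.0451869, Δφ=0.6732381, Δλ=2.9430492 rad; a=sin²(Δφ/2)+cosφ1·cosφ2·sin²(Δλ/2)=0.5719369089; c=2·atan2(√a, √(1-a))=1.715171183; dist=6371·c=10927.356 ≈ 10927.4 km; running total=26096.1 km
Leg 4 bearing: y=sinΔλ·cosφ2=0.09896403, x=cosφ1·sinφ2-sinφ1·cosφ2·cosΔλ=0.98463518; θ=atan2(y, x)=5.7394° ≈ 5.7°

Leg 1: dist=2466.6 km, bearing=165.7°
Leg 2: dist=6611.0 km, bearing=328.5°
Leg 3: dist=6091.1 km, bearing=282.9°
Leg 4: dist=10927.4 km, bearing=5.7°
Total: 26096.1 km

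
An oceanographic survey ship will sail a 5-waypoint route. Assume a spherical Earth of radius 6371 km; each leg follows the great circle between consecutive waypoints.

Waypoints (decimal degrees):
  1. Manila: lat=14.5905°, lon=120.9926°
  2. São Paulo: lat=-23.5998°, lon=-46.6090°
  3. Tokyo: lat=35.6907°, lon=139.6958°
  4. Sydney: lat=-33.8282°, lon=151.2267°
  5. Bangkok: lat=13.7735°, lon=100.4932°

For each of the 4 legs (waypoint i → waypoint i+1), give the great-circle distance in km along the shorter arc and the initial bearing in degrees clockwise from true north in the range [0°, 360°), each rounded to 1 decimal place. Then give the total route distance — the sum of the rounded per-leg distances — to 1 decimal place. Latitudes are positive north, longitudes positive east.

Leg 1: dist=18373.3 km, bearing=230.5°
Leg 2: dist=18540.0 km, bearing=337.1°
Leg 3: dist=7822.5 km, bearing=169.8°
Leg 4: dist=7537.1 km, bearing=305.7°
Total: 52272.9 km

Leg 1: φ1=0.2546523, φ2=-0.4118942, Δφ=-0.6665465, Δλ=-2.9251998 rad; a=sin²(Δφ/2)+cosφ1·cosφ2·sin²(Δλ/2)=0.9834904719; c=2·atan2(√a, √(1-a))=2.883901431; dist=6371·c=18373.336 ≈ 18373.3 km; running total=18373.3 km
Leg 1 bearing: y=sinΔλ·cosφ2=-0.19675076, x=cosφ1·sinφ2-sinφ1·cosφ2·cosΔλ=-0.16197837; θ=atan2(y, x)=-129.4635° <0 so +360° → 230.5365° ≈ 230.5°
Leg 2: φ1=-0.4118942, φ2=0.6229202, Δφ=1.0348144, Δλ=3.2516322 rad; a=sin²(Δφ/2)+cosφ1·cosφ2·sin²(Δλ/2)=0.9866575538; c=2·atan2(√a, √(1-a))=2.910056804; dist=6371·c=18539.972 ≈ 18540.0 km; running total=36913.3 km
Leg 2 bearing: y=sinΔλ·cosφ2=-0.08919145, x=cosφ1·sinφ2-sinφ1·cosφ2·cosΔλ=0.21142986; θ=atan2(y, x)=-22.8724° <0 so +360° → 337.1276° ≈ 337.1°
Leg 3: φ1=0.6229202, φ2=-0.5904135, Δφ=-1.2133337, Δλ=0.2012522 rad; a=sin²(Δφ/2)+cosφ1·cosφ2·sin²(Δλ/2)=0.3318593777; c=2·atan2(√a, √(1-a))=1.227830950; dist=6371·c=7822.511 ≈ 7822.5 km; running total=44735.8 km
Leg 3 bearing: y=sinΔλ·cosφ2=0.16605604, x=cosφ1·sinφ2-sinφ1·cosφ2·cosΔλ=-0.92700610; θ=atan2(y, x)=169.8442° ≈ 169.8°
Leg 4: φ1=-0.5904135, φ2=0.2403929, Δφ=0.8308064, Δλ=-0.8854666 rad; a=sin²(Δφ/2)+cosφ1·cosφ2·sin²(Δλ/2)=0.3109407153; c=2·atan2(√a, √(1-a))=1.183033191; dist=6371·c=7537.104 ≈ 7537.1 km; running total=52272.9 km
Leg 4 bearing: y=sinΔλ·cosφ2=-0.75194760, x=cosφ1·sinφ2-sinφ1·cosφ2·cosΔλ=0.54000107; θ=atan2(y, x)=-54.3165° <0 so +360° → 305.6835° ≈ 305.7°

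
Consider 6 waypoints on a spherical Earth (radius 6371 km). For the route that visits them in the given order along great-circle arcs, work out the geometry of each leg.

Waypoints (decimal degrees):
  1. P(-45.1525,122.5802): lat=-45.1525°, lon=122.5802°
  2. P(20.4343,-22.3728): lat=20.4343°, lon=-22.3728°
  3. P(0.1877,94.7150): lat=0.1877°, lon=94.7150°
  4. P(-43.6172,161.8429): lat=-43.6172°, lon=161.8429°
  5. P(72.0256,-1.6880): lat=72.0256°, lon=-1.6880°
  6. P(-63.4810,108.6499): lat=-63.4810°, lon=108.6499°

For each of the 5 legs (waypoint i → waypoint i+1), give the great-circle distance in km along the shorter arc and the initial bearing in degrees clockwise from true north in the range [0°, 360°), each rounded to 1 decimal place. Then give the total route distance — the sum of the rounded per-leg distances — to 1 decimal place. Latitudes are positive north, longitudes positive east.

Leg 1: φ1=-0.7880598, φ2=0.3566458, Δφ=1.1447056, Δλ=-2.5299071 rad; a=sin²(Δφ/2)+cosφ1·cosφ2·sin²(Δλ/2)=0.8942759243; c=2·atan2(√a, √(1-a))=2.479246917; dist=6371·c=15795.282 ≈ 15795.3 km; running total=15795.3 km
Leg 1 bearing: y=sinΔλ·cosφ2=-0.53811257, x=cosφ1·sinφ2-sinφ1·cosφ2·cosΔλ=-0.29769254; θ=atan2(y, x)=-118.9521° <0 so +360° → 241.0479° ≈ 241.0°
Leg 2: φ1=0.3566458, φ2=0.0032760, Δφ=-0.3533698, Δλ=2.0435676 rad; a=sin²(Δφ/2)+cosφ1·cosφ2·sin²(Δλ/2)=0.7127776122; c=2·atan2(√a, √(1-a))=2.010371677; dist=6371·c=12808.078 ≈ 12808.1 km; running total=28603.4 km
Leg 2 bearing: y=sinΔλ·cosφ2=0.89030501, x=cosφ1·sinφ2-sinφ1·cosφ2·cosΔλ=0.16204859; θ=atan2(y, x)=79.6843° ≈ 79.7°
Leg 3: φ1=0.0032760, φ2=-0.7612638, Δφ=-0.7645397, Δλ=1.1716029 rad; a=sin²(Δφ/2)+cosφ1·cosφ2·sin²(Δλ/2)=0.3604370677; c=2·atan2(√a, √(1-a))=1.287912654; dist=6371·c=8205.292 ≈ 8205.3 km; running total=36808.7 km
Leg 3 bearing: y=sinΔλ·cosφ2=0.66704291, x=cosφ1·sinφ2-sinφ1·cosφ2·cosΔλ=-0.69075502; θ=atan2(y, x)=136.0005° ≈ 136.0°
Leg 4: φ1=-0.7612638, φ2=1.2570839, Δφ=2.0183476, Δλ=-2.8541526 rad; a=sin²(Δφ/2)+cosφ1·cosφ2·sin²(Δλ/2)=0.9352064743; c=2·atan2(√a, √(1-a))=2.626836803; dist=6371·c=16735.577 ≈ 16735.6 km; running total=53544.3 km
Leg 4 bearing: y=sinΔλ·cosφ2=-0.08748529, x=cosφ1·sinφ2-sinφ1·cosφ2·cosΔλ=0.48448697; θ=atan2(y, x)=-10.2358° <0 so +360° → 349.7642° ≈ 349.8°
Leg 5: φ1=1.2570839, φ2=-1.1079525, Δφ=-2.3650363, Δλ=1.9257596 rad; a=sin²(Δφ/2)+cosφ1·cosφ2·sin²(Δλ/2)=0.9495018633; c=2·atan2(√a, √(1-a))=2.688285600; dist=6371·c=17127.068 ≈ 17127.1 km; running total=70671.4 km
Leg 5 bearing: y=sinΔλ·cosφ2=0.41865975, x=cosφ1·sinφ2-sinφ1·cosφ2·cosΔλ=-0.12851581; θ=atan2(y, x)=107.0649° ≈ 107.1°

Leg 1: dist=15795.3 km, bearing=241.0°
Leg 2: dist=12808.1 km, bearing=79.7°
Leg 3: dist=8205.3 km, bearing=136.0°
Leg 4: dist=16735.6 km, bearing=349.8°
Leg 5: dist=17127.1 km, bearing=107.1°
Total: 70671.4 km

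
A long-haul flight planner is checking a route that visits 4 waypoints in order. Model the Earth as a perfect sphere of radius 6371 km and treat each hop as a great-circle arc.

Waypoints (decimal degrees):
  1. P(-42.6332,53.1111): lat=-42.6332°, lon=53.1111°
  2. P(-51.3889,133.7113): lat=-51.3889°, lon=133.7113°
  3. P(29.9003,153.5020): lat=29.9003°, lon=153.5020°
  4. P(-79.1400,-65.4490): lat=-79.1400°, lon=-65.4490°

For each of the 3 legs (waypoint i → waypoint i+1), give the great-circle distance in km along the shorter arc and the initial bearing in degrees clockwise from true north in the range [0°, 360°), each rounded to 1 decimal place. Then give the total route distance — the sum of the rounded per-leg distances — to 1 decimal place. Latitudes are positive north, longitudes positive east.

Leg 1: φ1=-0.7440897, φ2=-0.8969055, Δφ=-0.1528158, Δλ=1.4067389 rad; a=sin²(Δφ/2)+cosφ1·cosφ2·sin²(Δλ/2)=0.1978872020; c=2·atan2(√a, √(1-a))=0.922002694; dist=6371·c=5874.079 ≈ 5874.1 km; running total=5874.1 km
Leg 1 bearing: y=sinΔλ·cosφ2=0.61565196, x=cosφ1·sinφ2-sinφ1·cosφ2·cosΔλ=-0.50584987; θ=atan2(y, x)=129.4082° ≈ 129.4°
Leg 2: φ1=-0.8969055, φ2=0.5218587, Δφ=1.4187642, Δλ=0.3454129 rad; a=sin²(Δφ/2)+cosφ1·cosφ2·sin²(Δλ/2)=0.4402523893; c=2·atan2(√a, √(1-a))=1.451014882; dist=6371·c=9244.416 ≈ 9244.4 km; running total=15118.5 km
Leg 2 bearing: y=sinΔλ·cosφ2=0.29351752, x=cosφ1·sinφ2-sinφ1·cosφ2·cosΔλ=0.94845577; θ=atan2(y, x)=17.1957° ≈ 17.2°
Leg 3: φ1=0.5218587, φ2=-1.3812536, Δφ=-1.9031123, Δλ=-3.8214159 rad; a=sin²(Δφ/2)+cosφ1·cosφ2·sin²(Δλ/2)=0.8082923622; c=2·atan2(√a, √(1-a))=2.235193600; dist=6371·c=14240.418 ≈ 14240.4 km; running total=29358.9 km
Leg 3 bearing: y=sinΔλ·cosφ2=0.11844490, x=cosφ1·sinφ2-sinφ1·cosφ2·cosΔλ=-0.77832775; θ=atan2(y, x)=171.3472° ≈ 171.3°

Leg 1: dist=5874.1 km, bearing=129.4°
Leg 2: dist=9244.4 km, bearing=17.2°
Leg 3: dist=14240.4 km, bearing=171.3°
Total: 29358.9 km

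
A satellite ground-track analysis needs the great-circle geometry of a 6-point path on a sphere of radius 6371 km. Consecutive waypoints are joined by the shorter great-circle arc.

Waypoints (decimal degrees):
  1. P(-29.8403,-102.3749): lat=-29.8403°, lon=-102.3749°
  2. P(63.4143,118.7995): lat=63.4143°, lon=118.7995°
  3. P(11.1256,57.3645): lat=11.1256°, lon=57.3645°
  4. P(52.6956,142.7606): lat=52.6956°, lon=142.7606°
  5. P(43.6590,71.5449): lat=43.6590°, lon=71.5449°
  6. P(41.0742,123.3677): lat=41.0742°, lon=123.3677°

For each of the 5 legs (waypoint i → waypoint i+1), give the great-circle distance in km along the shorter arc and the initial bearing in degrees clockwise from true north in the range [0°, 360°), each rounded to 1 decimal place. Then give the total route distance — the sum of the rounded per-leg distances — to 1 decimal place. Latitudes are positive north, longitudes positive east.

Leg 1: φ1=-0.5208115, φ2=1.1067883, Δφ=1.6275998, Δλ=3.8602215 rad; a=sin²(Δφ/2)+cosφ1·cosφ2·sin²(Δλ/2)=0.8685870232; c=2·atan2(√a, √(1-a))=2.399674845; dist=6371·c=15288.328 ≈ 15288.3 km; running total=15288.3 km
Leg 1 bearing: y=sinΔλ·cosφ2=-0.29463670, x=cosφ1·sinφ2-sinφ1·cosφ2·cosΔλ=0.60808193; θ=atan2(y, x)=-25.8518° <0 so +360° → 334.1482° ≈ 334.1°
Leg 2: φ1=1.1067883, φ2=0.1941784, Δφ=-0.9126100, Δλ=-1.0722430 rad; a=sin²(Δφ/2)+cosφ1·cosφ2·sin²(Δλ/2)=0.3087360015; c=2·atan2(√a, √(1-a))=1.178265481; dist=6371·c=7506.729 ≈ 7506.7 km; running total=22795.0 km
Leg 2 bearing: y=sinΔλ·cosφ2=-0.86176940, x=cosφ1·sinφ2-sinφ1·cosφ2·cosΔλ=-0.33320538; θ=atan2(y, x)=-111.1391° <0 so +360° → 248.8609° ≈ 248.9°
Leg 3: φ1=0.1941784, φ2=0.9197117, Δφ=0.7255334, Δλ=1.4904431 rad; a=sin²(Δφ/2)+cosφ1·cosφ2·sin²(Δλ/2)=0.3993913439; c=2·atan2(√a, √(1-a))=1.368195834; dist=6371·c=8716.776 ≈ 8716.8 km; running total=31511.8 km
Leg 3 bearing: y=sinΔλ·cosφ2=0.60409402, x=cosφ1·sinφ2-sinφ1·cosφ2·cosΔλ=0.77109144; θ=atan2(y, x)=38.0761° ≈ 38.1°
Leg 4: φ1=0.9197117, φ2=0.7619933, Δφ=-0.1577184, Δλ=-1.2429484 rad; a=sin²(Δφ/2)+cosφ1·cosφ2·sin²(Δλ/2)=0.1548402118; c=2·atan2(√a, √(1-a))=0.808865661; dist=6371·c=5153.283 ≈ 5153.3 km; running total=36665.1 km
Leg 4 bearing: y=sinΔλ·cosφ2=-0.68492801, x=cosφ1·sinφ2-sinφ1·cosφ2·cosΔλ=0.23309334; θ=atan2(y, x)=-71.2056° <0 so +360° → 288.7944° ≈ 288.8°
Leg 5: φ1=0.7619933, φ2=0.7168800, Δφ=-0.0451133, Δλ=0.9044785 rad; a=sin²(Δφ/2)+cosφ1·cosφ2·sin²(Δλ/2)=0.1046517629; c=2·atan2(√a, √(1-a))=0.658850521; dist=6371·c=4197.537 ≈ 4197.5 km; running total=40862.6 km
Leg 5 bearing: y=sinΔλ·cosφ2=0.59261102, x=cosφ1·sinφ2-sinφ1·cosφ2·cosΔλ=0.15365958; θ=atan2(y, x)=75.4638° ≈ 75.5°

Leg 1: dist=15288.3 km, bearing=334.1°
Leg 2: dist=7506.7 km, bearing=248.9°
Leg 3: dist=8716.8 km, bearing=38.1°
Leg 4: dist=5153.3 km, bearing=288.8°
Leg 5: dist=4197.5 km, bearing=75.5°
Total: 40862.6 km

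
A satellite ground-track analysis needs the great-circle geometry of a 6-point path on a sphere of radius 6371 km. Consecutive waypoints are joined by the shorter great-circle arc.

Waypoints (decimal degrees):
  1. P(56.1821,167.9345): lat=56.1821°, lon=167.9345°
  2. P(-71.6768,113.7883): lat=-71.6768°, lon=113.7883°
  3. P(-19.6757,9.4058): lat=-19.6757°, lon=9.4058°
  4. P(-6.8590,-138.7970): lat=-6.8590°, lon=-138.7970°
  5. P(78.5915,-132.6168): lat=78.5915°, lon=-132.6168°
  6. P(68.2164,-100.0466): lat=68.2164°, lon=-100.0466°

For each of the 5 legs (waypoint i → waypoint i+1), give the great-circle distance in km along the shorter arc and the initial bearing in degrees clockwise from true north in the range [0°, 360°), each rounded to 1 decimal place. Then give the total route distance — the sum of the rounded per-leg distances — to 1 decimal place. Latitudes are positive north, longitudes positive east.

Leg 1: φ1=0.9805626, φ2=-1.2509962, Δφ=-2.2315588, Δλ=-0.9450295 rad; a=sin²(Δφ/2)+cosφ1·cosφ2·sin²(Δλ/2)=0.8431024802; c=2·atan2(√a, √(1-a))=2.327055246; dist=6371·c=14825.669 ≈ 14825.7 km; running total=14825.7 km
Leg 1 bearing: y=sinΔλ·cosφ2=-0.25480691, x=cosφ1·sinφ2-sinφ1·cosφ2·cosΔλ=-0.68131945; θ=atan2(y, x)=-159.4947° <0 so +360° → 200.5053° ≈ 200.5°
Leg 2: φ1=-1.2509962, φ2=-0.3434057, Δφ=0.9075904, Δλ=-1.8218183 rad; a=sin²(Δφ/2)+cosφ1·cosφ2·sin²(Δλ/2)=0.3769525524; c=2·atan2(√a, √(1-a))=1.322147160; dist=6371·c=8423.400 ≈ 8423.4 km; running total=23249.1 km
Leg 2 bearing: y=sinΔλ·cosφ2=-0.91210239, x=cosφ1·sinφ2-sinφ1·cosφ2·cosΔλ=-0.32788189; θ=atan2(y, x)=-109.7725° <0 so +360° → 250.2275° ≈ 250.2°
Leg 3: φ1=-0.3434057, φ2=-0.1197121, Δφ=0.2236936, Δλ=-2.5866268 rad; a=sin²(Δφ/2)+cosφ1·cosφ2·sin²(Δλ/2)=0.8771782847; c=2·atan2(√a, √(1-a))=2.425469749; dist=6371·c=15452.668 ≈ 15452.7 km; running total=38701.8 km
Leg 3 bearing: y=sinΔλ·cosφ2=-0.52314317, x=cosφ1·sinφ2-sinφ1·cosφ2·cosΔλ=-0.39656953; θ=atan2(y, x)=-127.1640° <0 so +360° → 232.8360° ≈ 232.8°
Leg 4: φ1=-0.1197121, φ2=1.3716804, Δφ=1.4913926, Δλ=0.1078648 rad; a=sin²(Δφ/2)+cosφ1·cosφ2·sin²(Δλ/2)=0.4609105081; c=2·atan2(√a, √(1-a))=1.492537486; dist=6371·c=9508.956 ≈ 9509.0 km; running total=48210.8 km
Leg 4 bearing: y=sinΔλ·cosφ2=0.02129461, x=cosφ1·sinφ2-sinφ1·cosφ2·cosΔλ=0.99671189; θ=atan2(y, x)=1.2239° ≈ 1.2°
Leg 5: φ1=1.3716804, φ2=1.1906008, Δφ=-0.1810797, Δλ=0.5684572 rad; a=sin²(Δφ/2)+cosφ1·cosφ2·sin²(Δλ/2)=0.0139471967; c=2·atan2(√a, √(1-a))=0.236749022; dist=6371·c=1508.328 ≈ 1508.3 km; running total=49719.1 km
Leg 5 bearing: y=sinΔλ·cosφ2=0.19977631, x=cosφ1·sinφ2-sinφ1·cosφ2·cosΔλ=-0.12288252; θ=atan2(y, x)=121.5957° ≈ 121.6°

Leg 1: dist=14825.7 km, bearing=200.5°
Leg 2: dist=8423.4 km, bearing=250.2°
Leg 3: dist=15452.7 km, bearing=232.8°
Leg 4: dist=9509.0 km, bearing=1.2°
Leg 5: dist=1508.3 km, bearing=121.6°
Total: 49719.1 km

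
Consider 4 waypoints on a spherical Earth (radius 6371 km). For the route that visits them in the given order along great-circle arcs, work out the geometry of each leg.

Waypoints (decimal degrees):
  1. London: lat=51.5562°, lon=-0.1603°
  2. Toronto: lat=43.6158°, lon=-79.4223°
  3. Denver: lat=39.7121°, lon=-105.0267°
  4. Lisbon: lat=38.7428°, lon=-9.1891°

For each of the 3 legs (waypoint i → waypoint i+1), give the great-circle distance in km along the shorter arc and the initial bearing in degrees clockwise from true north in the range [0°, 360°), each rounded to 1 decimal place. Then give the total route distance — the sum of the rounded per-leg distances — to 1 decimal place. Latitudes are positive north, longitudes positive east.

Leg 1: φ1=0.8998254, φ2=0.7612393, Δφ=-0.1385861, Δλ=-1.3833829 rad; a=sin²(Δφ/2)+cosφ1·cosφ2·sin²(Δλ/2)=0.1879264323; c=2·atan2(√a, √(1-a))=0.896756858; dist=6371·c=5713.238 ≈ 5713.2 km; running total=5713.2 km
Leg 1 bearing: y=sinΔλ·cosφ2=-0.71130434, x=cosφ1·sinφ2-sinφ1·cosφ2·cosΔλ=0.32324370; θ=atan2(y, x)=-65.5611° <0 so +360° → 294.4389° ≈ 294.4°
Leg 2: φ1=0.7612393, φ2=0.6931069, Δφ=-0.0681324, Δλ=-0.4468811 rad; a=sin²(Δφ/2)+cosφ1·cosφ2·sin²(Δλ/2)=0.0285056755; c=2·atan2(√a, √(1-a))=0.339297676; dist=6371·c=2161.665 ≈ 2161.7 km; running total=7874.9 km
Leg 2 bearing: y=sinΔλ·cosφ2=-0.33244156, x=cosφ1·sinφ2-sinφ1·cosφ2·cosΔλ=-0.01596919; θ=atan2(y, x)=-92.7502° <0 so +360° → 267.2498° ≈ 267.2°
Leg 3: φ1=0.6931069, φ2=0.6761894, Δφ=-0.0169175, Δλ=1.6726817 rad; a=sin²(Δφ/2)+cosφ1·cosφ2·sin²(Δλ/2)=0.3305832269; c=2·atan2(√a, √(1-a))=1.225119499; dist=6371·c=7805.236 ≈ 7805.2 km; running total=15680.1 km
Leg 3 bearing: y=sinΔλ·cosφ2=0.77591838, x=cosφ1·sinφ2-sinφ1·cosφ2·cosΔλ=0.53211135; θ=atan2(y, x)=55.5583° ≈ 55.6°

Leg 1: dist=5713.2 km, bearing=294.4°
Leg 2: dist=2161.7 km, bearing=267.2°
Leg 3: dist=7805.2 km, bearing=55.6°
Total: 15680.1 km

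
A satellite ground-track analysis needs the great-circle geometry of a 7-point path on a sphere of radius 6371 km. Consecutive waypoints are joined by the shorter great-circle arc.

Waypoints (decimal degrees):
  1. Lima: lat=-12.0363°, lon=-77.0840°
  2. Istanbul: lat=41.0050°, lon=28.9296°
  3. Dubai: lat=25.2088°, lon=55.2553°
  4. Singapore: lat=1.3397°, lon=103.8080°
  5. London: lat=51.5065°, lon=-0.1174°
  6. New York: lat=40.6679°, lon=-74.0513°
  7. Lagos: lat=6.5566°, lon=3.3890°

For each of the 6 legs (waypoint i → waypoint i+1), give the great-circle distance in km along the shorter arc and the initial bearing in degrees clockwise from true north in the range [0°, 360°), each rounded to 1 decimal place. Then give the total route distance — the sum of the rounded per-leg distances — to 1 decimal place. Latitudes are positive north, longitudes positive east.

Leg 1: φ1=-0.2100731, φ2=0.7156723, Δφ=0.9257453, Δλ=1.8502864 rad; a=sin²(Δφ/2)+cosφ1·cosφ2·sin²(Δλ/2)=0.6702142086; c=2·atan2(√a, √(1-a))=1.918168819; dist=6371·c=12220.654 ≈ 12220.7 km; running total=12220.7 km
Leg 1 bearing: y=sinΔλ·cosφ2=0.72536898, x=cosφ1·sinφ2-sinφ1·cosφ2·cosΔλ=0.59828784; θ=atan2(y, x)=50.4840° ≈ 50.5°
Leg 2: φ1=0.7156723, φ2=0.4399766, Δφ=-0.2756957, Δλ=0.4594701 rad; a=sin²(Δφ/2)+cosφ1·cosφ2·sin²(Δλ/2)=0.0542883760; c=2·atan2(√a, √(1-a))=0.470320157; dist=6371·c=2996.410 ≈ 2996.4 km; running total=15217.1 km
Leg 2 bearing: y=sinΔλ·cosφ2=0.40123760, x=cosφ1·sinφ2-sinφ1·cosφ2·cosΔλ=-0.21064895; θ=atan2(y, x)=117.6994° ≈ 117.7°
Leg 3: φ1=0.4399766, φ2=0.0233822, Δφ=-0.4165944, Δλ=0.8474045 rad; a=sin²(Δφ/2)+cosφ1·cosφ2·sin²(Δλ/2)=0.1956580196; c=2·atan2(√a, √(1-a))=0.916395500; dist=6371·c=5838.356 ≈ 5838.4 km; running total=21055.5 km
Leg 3 bearing: y=sinΔλ·cosφ2=0.74935998, x=cosφ1·sinφ2-sinφ1·cosφ2·cosΔλ=-0.26069802; θ=atan2(y, x)=109.1825° ≈ 109.2°
Leg 4: φ1=0.0233822, φ2=0.8989580, Δφ=0.8755758, Δλ=-1.8138404 rad; a=sin²(Δφ/2)+cosφ1·cosφ2·sin²(Δλ/2)=0.5657259836; c=2·atan2(√a, √(1-a))=1.702629842; dist=6371·c=10847.455 ≈ 10847.5 km; running total=31903.0 km
Leg 4 bearing: y=sinΔλ·cosφ2=-0.60413268, x=cosφ1·sinφ2-sinφ1·cosφ2·cosΔλ=0.78596697; θ=atan2(y, x)=-37.5476° <0 so +360° → 322.4524° ≈ 322.5°
Leg 5: φ1=0.8989580, φ2=0.7097888, Δφ=-0.1891693, Δλ=-1.2903900 rad; a=sin²(Δφ/2)+cosφ1·cosφ2·sin²(Δλ/2)=0.1796471965; c=2·atan2(√a, √(1-a))=0.875379399; dist=6371·c=5577.042 ≈ 5577.0 km; running total=37480.0 km
Leg 5 bearing: y=sinΔλ·cosφ2=-0.72887489, x=cosφ1·sinφ2-sinφ1·cosφ2·cosΔλ=0.24132493; θ=atan2(y, x)=-71.6807° <0 so +360° → 288.3193° ≈ 288.3°
Leg 6: φ1=0.7097888, φ2=0.1144343, Δφ=-0.5953545, Δλ=1.3515882 rad; a=sin²(Δφ/2)+cosφ1·cosφ2·sin²(Δλ/2)=0.3808634035; c=2·atan2(√a, √(1-a))=1.330208882; dist=6371·c=8474.761 ≈ 8474.8 km; running total=45954.8 km
Leg 6 bearing: y=sinΔλ·cosφ2=0.96968601, x=cosφ1·sinφ2-sinφ1·cosφ2·cosΔλ=-0.05417495; θ=atan2(y, x)=93.1977° ≈ 93.2°

Leg 1: dist=12220.7 km, bearing=50.5°
Leg 2: dist=2996.4 km, bearing=117.7°
Leg 3: dist=5838.4 km, bearing=109.2°
Leg 4: dist=10847.5 km, bearing=322.5°
Leg 5: dist=5577.0 km, bearing=288.3°
Leg 6: dist=8474.8 km, bearing=93.2°
Total: 45954.8 km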